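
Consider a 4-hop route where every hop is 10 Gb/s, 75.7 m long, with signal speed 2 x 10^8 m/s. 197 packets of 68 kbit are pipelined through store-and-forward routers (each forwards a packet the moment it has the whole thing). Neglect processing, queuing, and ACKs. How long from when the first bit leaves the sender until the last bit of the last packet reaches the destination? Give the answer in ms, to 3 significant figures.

Per-hop transmission t_tx = L/R = 68000/10000000000 = 0.0068 ms.
Per-hop propagation t_prop = 75.7/200000000 = 0.0003785 ms.
Pipeline fill: first packet needs 4·t_tx to clear all hops; remaining 196 packets each add one t_tx.
Total = (4+197-1)·t_tx + 4·t_prop = 200·0.0068 + 4·0.0003785 = 1.36 ms.

1.36 ms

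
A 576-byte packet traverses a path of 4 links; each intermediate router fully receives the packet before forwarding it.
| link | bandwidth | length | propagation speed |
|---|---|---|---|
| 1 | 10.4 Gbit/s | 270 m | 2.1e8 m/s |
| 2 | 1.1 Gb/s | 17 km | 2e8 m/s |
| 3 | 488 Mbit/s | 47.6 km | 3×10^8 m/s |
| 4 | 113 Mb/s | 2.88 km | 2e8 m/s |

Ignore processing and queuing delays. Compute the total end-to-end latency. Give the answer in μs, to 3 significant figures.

314 μs

L = 576 × 8 = 4608 bits.
Transmission delays (L/R per hop): 0.443077, 4.18909, 9.44262, 40.7788 μs; sum = 54.8536 μs.
Propagation delays (d/s per hop): 1.28571, 85, 158.667, 14.4 μs; sum = 259.352 μs.
End-to-end = 314 μs.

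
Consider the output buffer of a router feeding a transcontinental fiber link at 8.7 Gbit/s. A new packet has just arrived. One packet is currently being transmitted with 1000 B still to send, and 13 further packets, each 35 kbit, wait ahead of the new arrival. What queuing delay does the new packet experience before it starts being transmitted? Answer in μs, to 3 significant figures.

53.2 μs

Each queued packet: L/R = 35000/8700000000 = 4.02299 μs.
13 queued → 52.2989 μs.
Plus remaining 8000 bits of current packet: 0.91954 μs.
Queuing delay = 53.2 μs.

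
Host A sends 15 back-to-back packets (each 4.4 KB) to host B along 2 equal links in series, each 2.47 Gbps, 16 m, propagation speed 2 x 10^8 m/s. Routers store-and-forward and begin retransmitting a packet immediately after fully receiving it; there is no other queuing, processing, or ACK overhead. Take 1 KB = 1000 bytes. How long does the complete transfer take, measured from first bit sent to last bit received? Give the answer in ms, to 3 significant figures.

Per-hop transmission t_tx = L/R = 35200/2470000000 = 0.014251 ms.
Per-hop propagation t_prop = 16/200000000 = 8e-05 ms.
Pipeline fill: first packet needs 2·t_tx to clear all hops; remaining 14 packets each add one t_tx.
Total = (2+15-1)·t_tx + 2·t_prop = 16·0.014251 + 2·8e-05 = 0.228 ms.

0.228 ms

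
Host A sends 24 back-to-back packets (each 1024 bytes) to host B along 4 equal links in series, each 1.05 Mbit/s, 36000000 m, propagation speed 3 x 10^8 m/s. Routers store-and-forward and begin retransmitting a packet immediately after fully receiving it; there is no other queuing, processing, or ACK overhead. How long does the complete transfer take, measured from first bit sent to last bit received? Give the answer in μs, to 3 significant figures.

Per-hop transmission t_tx = L/R = 8192/1050000 = 7801.9 μs.
Per-hop propagation t_prop = 36000000/300000000 = 120000 μs.
Pipeline fill: first packet needs 4·t_tx to clear all hops; remaining 23 packets each add one t_tx.
Total = (4+24-1)·t_tx + 4·t_prop = 27·7801.9 + 4·120000 = 691000 μs.

691000 μs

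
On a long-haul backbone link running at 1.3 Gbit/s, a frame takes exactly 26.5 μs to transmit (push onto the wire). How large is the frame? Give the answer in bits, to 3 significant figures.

L = R × t_tx = 1300000000 b/s × 2.65e-05 s = 34450 bits.

34500 bits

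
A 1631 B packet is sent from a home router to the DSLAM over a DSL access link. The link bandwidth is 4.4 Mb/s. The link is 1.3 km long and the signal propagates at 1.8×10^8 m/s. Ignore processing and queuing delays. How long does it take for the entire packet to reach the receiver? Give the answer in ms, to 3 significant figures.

L = 1631 × 8 = 13048 bits.
Transmission delay = L/R = 13048 / 4400000 = 2.96545 ms.
Propagation delay = d/s = 1300 m / 180000000 m/s = 0.00722222 ms.
Total = 2.97 ms.

2.97 ms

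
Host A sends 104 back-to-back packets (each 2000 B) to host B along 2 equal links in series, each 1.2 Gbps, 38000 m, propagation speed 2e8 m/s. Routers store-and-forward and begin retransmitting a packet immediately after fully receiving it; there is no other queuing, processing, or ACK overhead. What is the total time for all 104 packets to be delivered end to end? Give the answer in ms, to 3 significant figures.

Per-hop transmission t_tx = L/R = 16000/1200000000 = 0.0133333 ms.
Per-hop propagation t_prop = 38000/200000000 = 0.19 ms.
Pipeline fill: first packet needs 2·t_tx to clear all hops; remaining 103 packets each add one t_tx.
Total = (2+104-1)·t_tx + 2·t_prop = 105·0.0133333 + 2·0.19 = 1.78 ms.

1.78 ms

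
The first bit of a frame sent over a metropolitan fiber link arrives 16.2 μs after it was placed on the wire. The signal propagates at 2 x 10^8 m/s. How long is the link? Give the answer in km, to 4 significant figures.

d = s × t_prop = 200000000 × 1.62e-05 = 3.240 km.

3.240 km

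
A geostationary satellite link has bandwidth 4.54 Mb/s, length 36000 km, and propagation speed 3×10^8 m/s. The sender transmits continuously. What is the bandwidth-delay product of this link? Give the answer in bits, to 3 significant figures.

Propagation delay = 36000000 / 300000000 = 0.12 s.
BDP = R × t_prop = 4540000 × 0.12 = 544800 bits.

545000 bits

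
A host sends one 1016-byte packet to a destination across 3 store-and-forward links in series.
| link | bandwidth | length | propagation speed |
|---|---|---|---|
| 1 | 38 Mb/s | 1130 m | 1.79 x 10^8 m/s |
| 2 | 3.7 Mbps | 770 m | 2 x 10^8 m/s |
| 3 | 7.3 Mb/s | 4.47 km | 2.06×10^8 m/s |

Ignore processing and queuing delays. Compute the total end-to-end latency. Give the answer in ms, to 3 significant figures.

3.56 ms

L = 1016 × 8 = 8128 bits.
Transmission delays (L/R per hop): 0.213895, 2.19676, 1.11342 ms; sum = 3.52408 ms.
Propagation delays (d/s per hop): 0.00631285, 0.00385, 0.021699 ms; sum = 0.0318619 ms.
End-to-end = 3.56 ms.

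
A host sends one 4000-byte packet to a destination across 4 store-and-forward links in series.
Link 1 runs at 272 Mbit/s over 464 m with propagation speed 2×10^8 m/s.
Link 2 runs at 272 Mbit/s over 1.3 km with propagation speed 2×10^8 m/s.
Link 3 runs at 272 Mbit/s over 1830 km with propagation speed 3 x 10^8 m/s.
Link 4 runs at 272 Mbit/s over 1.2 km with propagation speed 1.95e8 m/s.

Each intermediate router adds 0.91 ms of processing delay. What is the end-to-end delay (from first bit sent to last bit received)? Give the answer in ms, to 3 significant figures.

L = 4000 × 8 = 32000 bits.
Transmission delay per hop = L/R = 32000/272000000 = 0.117647 ms; 4 hops → 0.470588 ms.
Propagation delays (d/s per hop): 0.00232, 0.0065, 6.1, 0.00615385 ms; sum = 6.11497 ms.
Processing at 3 router(s): 3 × 0.91 ms = 2.73 ms.
End-to-end = 9.32 ms.

9.32 ms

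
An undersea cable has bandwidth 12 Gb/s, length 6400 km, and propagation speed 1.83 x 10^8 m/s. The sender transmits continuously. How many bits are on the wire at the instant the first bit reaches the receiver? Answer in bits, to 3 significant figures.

420000000 bits

Propagation delay = 6400000 / 183000000 = 0.0349727 s.
BDP = R × t_prop = 12000000000 × 0.0349727 = 419672000 bits.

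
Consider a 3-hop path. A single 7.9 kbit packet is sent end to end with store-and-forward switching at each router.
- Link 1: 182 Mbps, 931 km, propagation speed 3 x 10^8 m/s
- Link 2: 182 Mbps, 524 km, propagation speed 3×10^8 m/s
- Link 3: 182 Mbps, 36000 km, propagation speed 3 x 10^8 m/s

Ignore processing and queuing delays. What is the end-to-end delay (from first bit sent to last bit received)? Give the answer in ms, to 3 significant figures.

L = 7900 bits.
Transmission delay per hop = L/R = 7900/182000000 = 0.0434066 ms; 3 hops → 0.13022 ms.
Propagation delays (d/s per hop): 3.10333, 1.74667, 120 ms; sum = 124.85 ms.
End-to-end = 125 ms.

125 ms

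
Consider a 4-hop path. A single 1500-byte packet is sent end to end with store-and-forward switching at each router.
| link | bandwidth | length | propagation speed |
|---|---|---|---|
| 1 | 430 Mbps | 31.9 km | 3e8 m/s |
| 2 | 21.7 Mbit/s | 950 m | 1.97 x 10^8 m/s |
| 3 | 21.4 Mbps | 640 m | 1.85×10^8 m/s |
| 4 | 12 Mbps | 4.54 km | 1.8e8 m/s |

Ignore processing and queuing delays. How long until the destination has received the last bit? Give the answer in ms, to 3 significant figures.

L = 1500 × 8 = 12000 bits.
Transmission delays (L/R per hop): 0.027907, 0.552995, 0.560748, 1 ms; sum = 2.14165 ms.
Propagation delays (d/s per hop): 0.106333, 0.00482234, 0.00345946, 0.0252222 ms; sum = 0.139837 ms.
End-to-end = 2.28 ms.

2.28 ms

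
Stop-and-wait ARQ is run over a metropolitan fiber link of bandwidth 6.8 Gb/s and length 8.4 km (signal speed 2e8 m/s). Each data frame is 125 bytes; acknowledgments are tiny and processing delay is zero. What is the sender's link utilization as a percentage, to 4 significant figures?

0.1748 %

t_tx = L/R = 1000/6800000000 = 1.47059e-07 s.
t_prop = 8400/200000000 = 4.2e-05 s; RTT = 8.4e-05 s.
Cycle = t_tx + RTT = 8.41471e-05 s.
Utilization = t_tx / cycle = 1.47059e-07/8.41471e-05 = 0.1748 %.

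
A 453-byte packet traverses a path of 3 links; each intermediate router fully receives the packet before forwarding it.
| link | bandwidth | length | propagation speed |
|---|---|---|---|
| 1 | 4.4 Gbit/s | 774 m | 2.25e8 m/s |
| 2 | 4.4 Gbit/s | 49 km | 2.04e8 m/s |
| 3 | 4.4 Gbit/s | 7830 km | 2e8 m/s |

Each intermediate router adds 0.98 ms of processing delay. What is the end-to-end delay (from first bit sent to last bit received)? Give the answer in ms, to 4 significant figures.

L = 453 × 8 = 3624 bits.
Transmission delay per hop = L/R = 3624/4400000000 = 0.000823636 ms; 3 hops → 0.00247091 ms.
Propagation delays (d/s per hop): 0.00344, 0.240196, 39.15 ms; sum = 39.3936 ms.
Processing at 2 router(s): 2 × 0.98 ms = 1.96 ms.
End-to-end = 41.36 ms.

41.36 ms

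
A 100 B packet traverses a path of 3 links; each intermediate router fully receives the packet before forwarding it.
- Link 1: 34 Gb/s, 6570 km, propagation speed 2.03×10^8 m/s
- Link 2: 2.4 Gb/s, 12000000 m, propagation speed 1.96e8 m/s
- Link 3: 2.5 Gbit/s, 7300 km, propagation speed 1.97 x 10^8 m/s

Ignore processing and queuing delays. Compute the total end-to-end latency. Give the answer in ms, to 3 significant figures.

131 ms

L = 100 × 8 = 800 bits.
Transmission delays (L/R per hop): 2.35294e-05, 0.000333333, 0.00032 ms; sum = 0.000676863 ms.
Propagation delays (d/s per hop): 32.3645, 61.2245, 37.0558 ms; sum = 130.645 ms.
End-to-end = 131 ms.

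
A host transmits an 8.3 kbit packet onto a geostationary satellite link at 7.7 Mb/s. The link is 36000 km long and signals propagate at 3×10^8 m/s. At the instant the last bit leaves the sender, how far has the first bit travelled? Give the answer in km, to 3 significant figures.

t_tx = L/R = 8300/7700000 = 0.00107792 s.
Distance = s × t_tx = 300000000 × 0.00107792 = 323 km.

323 km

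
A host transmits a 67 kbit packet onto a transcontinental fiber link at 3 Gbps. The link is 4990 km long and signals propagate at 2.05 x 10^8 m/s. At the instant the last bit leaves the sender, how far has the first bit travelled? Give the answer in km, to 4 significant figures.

4.578 km

t_tx = L/R = 67000/3000000000 = 2.23333e-05 s.
Distance = s × t_tx = 2.05e+08 × 2.23333e-05 = 4.578 km.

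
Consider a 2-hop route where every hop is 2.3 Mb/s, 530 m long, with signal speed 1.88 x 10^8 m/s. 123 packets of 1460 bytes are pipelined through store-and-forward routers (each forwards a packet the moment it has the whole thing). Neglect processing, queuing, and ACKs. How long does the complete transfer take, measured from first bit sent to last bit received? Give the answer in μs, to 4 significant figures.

629700 μs

Per-hop transmission t_tx = L/R = 11680/2300000 = 5078.26 μs.
Per-hop propagation t_prop = 530/188000000 = 2.81915 μs.
Pipeline fill: first packet needs 2·t_tx to clear all hops; remaining 122 packets each add one t_tx.
Total = (2+123-1)·t_tx + 2·t_prop = 124·5078.26 + 2·2.81915 = 629700 μs.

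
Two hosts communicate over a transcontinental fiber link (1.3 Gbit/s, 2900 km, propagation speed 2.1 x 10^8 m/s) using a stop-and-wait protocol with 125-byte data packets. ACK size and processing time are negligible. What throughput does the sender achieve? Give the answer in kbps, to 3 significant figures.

36.2 kbps

t_tx = L/R = 1000/1300000000 = 7.69231e-07 s.
t_prop = 2900000/210000000 = 0.0138095 s; RTT = 0.027619 s.
Cycle = t_tx + RTT = 0.0276198 s.
Throughput = L / cycle = 1000 / 0.0276198 = 36.2 kbps.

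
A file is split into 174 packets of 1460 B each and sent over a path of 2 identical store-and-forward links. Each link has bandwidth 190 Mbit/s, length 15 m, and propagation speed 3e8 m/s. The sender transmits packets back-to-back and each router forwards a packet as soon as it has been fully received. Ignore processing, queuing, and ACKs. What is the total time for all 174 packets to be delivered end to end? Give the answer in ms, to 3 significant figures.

Per-hop transmission t_tx = L/R = 11680/190000000 = 0.0614737 ms.
Per-hop propagation t_prop = 15/300000000 = 5e-05 ms.
Pipeline fill: first packet needs 2·t_tx to clear all hops; remaining 173 packets each add one t_tx.
Total = (2+174-1)·t_tx + 2·t_prop = 175·0.0614737 + 2·5e-05 = 10.8 ms.

10.8 ms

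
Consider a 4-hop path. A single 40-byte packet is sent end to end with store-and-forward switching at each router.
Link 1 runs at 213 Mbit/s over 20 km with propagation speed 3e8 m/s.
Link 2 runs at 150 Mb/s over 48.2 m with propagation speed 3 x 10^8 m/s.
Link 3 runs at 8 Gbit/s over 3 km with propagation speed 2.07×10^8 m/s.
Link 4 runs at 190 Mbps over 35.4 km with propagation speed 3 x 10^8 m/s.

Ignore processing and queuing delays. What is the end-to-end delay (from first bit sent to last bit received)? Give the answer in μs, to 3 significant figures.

205 μs

L = 40 × 8 = 320 bits.
Transmission delays (L/R per hop): 1.50235, 2.13333, 0.04, 1.68421 μs; sum = 5.35989 μs.
Propagation delays (d/s per hop): 66.6667, 0.160667, 14.4928, 118 μs; sum = 199.32 μs.
End-to-end = 205 μs.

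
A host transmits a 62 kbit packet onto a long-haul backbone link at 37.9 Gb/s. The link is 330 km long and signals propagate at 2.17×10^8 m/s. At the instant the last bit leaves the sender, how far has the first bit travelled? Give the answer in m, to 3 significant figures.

355 m

t_tx = L/R = 62000/37900000000 = 1.63588e-06 s.
Distance = s × t_tx = 217000000 × 1.63588e-06 = 355 m.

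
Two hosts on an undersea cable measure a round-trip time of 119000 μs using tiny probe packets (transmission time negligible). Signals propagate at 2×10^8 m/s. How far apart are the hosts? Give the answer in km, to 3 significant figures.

11900 km

One-way propagation = RTT/2 = 59500 μs.
d = s × t = 200000000 × 0.0595 = 11900 km.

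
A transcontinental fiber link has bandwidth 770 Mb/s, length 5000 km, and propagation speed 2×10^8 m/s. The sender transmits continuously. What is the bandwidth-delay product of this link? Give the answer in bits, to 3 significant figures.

19300000 bits

Propagation delay = 5000000 / 200000000 = 0.025 s.
BDP = R × t_prop = 770000000 × 0.025 = 19250000 bits.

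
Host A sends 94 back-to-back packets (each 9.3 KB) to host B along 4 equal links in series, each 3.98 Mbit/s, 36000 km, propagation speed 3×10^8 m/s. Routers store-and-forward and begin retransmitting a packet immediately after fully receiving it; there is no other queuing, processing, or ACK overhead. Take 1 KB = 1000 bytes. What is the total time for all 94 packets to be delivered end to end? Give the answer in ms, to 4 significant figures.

Per-hop transmission t_tx = L/R = 74400/3980000 = 18.6935 ms.
Per-hop propagation t_prop = 36000000/300000000 = 120 ms.
Pipeline fill: first packet needs 4·t_tx to clear all hops; remaining 93 packets each add one t_tx.
Total = (4+94-1)·t_tx + 4·t_prop = 97·18.6935 + 4·120 = 2293 ms.

2293 ms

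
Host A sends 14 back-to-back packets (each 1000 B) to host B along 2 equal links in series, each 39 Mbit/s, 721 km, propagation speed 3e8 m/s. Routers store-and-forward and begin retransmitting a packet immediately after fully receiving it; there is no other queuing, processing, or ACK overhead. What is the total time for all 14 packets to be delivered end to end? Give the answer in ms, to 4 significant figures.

Per-hop transmission t_tx = L/R = 8000/39000000 = 0.205128 ms.
Per-hop propagation t_prop = 721000/300000000 = 2.40333 ms.
Pipeline fill: first packet needs 2·t_tx to clear all hops; remaining 13 packets each add one t_tx.
Total = (2+14-1)·t_tx + 2·t_prop = 15·0.205128 + 2·2.40333 = 7.884 ms.

7.884 ms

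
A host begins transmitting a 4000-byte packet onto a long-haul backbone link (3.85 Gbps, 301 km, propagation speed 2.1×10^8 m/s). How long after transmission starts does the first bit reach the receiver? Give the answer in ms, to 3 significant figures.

1.43 ms

First bit experiences only propagation delay: d/s = 301000/210000000 = 1.43 ms.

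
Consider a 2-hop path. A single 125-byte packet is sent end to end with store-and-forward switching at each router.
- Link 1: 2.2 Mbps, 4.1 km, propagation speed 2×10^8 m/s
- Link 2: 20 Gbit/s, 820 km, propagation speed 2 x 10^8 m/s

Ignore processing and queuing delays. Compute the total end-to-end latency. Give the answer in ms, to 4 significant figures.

L = 125 × 8 = 1000 bits.
Transmission delays (L/R per hop): 0.454545, 5e-05 ms; sum = 0.454595 ms.
Propagation delays (d/s per hop): 0.0205, 4.1 ms; sum = 4.1205 ms.
End-to-end = 4.575 ms.

4.575 ms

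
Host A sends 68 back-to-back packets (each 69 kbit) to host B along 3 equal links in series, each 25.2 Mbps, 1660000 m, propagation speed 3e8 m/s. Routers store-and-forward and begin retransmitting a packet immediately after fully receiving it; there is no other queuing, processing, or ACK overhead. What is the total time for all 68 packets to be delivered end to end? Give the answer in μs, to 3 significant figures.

Per-hop transmission t_tx = L/R = 69000/25200000 = 2738.1 μs.
Per-hop propagation t_prop = 1660000/300000000 = 5533.33 μs.
Pipeline fill: first packet needs 3·t_tx to clear all hops; remaining 67 packets each add one t_tx.
Total = (3+68-1)·t_tx + 3·t_prop = 70·2738.1 + 3·5533.33 = 208000 μs.

208000 μs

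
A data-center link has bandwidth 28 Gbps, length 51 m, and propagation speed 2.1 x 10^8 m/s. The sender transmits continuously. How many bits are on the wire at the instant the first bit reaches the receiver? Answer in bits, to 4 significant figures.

Propagation delay = 51 / 210000000 = 2.42857e-07 s.
BDP = R × t_prop = 28000000000 × 2.42857e-07 = 6800 bits.

6800 bits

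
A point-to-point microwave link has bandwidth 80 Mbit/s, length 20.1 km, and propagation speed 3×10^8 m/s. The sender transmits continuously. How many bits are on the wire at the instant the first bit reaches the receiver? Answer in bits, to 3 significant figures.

5360 bits

Propagation delay = 20100 / 300000000 = 6.7e-05 s.
BDP = R × t_prop = 80000000 × 6.7e-05 = 5360 bits.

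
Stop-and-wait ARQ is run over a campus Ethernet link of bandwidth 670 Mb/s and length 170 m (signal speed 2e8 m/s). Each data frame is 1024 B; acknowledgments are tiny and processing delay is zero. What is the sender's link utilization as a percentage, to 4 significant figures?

87.79 %

t_tx = L/R = 8192/670000000 = 1.22269e-05 s.
t_prop = 170/200000000 = 8.5e-07 s; RTT = 1.7e-06 s.
Cycle = t_tx + RTT = 1.39269e-05 s.
Utilization = t_tx / cycle = 1.22269e-05/1.39269e-05 = 87.79 %.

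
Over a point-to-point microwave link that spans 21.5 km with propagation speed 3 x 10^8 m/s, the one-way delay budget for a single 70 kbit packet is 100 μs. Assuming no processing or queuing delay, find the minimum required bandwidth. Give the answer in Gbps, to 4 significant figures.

Propagation delay = 21500 / 300000000 = 71.6667 μs.
Transmission budget = 100 − 71.6667 = 28.3333 μs.
R ≥ L / t_tx = 70000 bits / 2.83333e-05 s = 2.471 Gbps.

2.471 Gbps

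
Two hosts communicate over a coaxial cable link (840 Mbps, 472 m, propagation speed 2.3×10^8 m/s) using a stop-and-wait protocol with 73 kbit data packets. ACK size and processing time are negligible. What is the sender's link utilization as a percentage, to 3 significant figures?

95.5 %

t_tx = L/R = 73000/840000000 = 8.69048e-05 s.
t_prop = 472/2.3e+08 = 2.05217e-06 s; RTT = 4.10435e-06 s.
Cycle = t_tx + RTT = 9.10091e-05 s.
Utilization = t_tx / cycle = 8.69048e-05/9.10091e-05 = 95.5 %.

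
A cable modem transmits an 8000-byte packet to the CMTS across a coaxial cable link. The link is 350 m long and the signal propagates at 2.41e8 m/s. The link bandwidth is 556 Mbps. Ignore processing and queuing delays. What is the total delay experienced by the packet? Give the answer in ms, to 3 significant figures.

0.117 ms

L = 8000 × 8 = 64000 bits.
Transmission delay = L/R = 64000 / 556000000 = 0.115108 ms.
Propagation delay = d/s = 350 m / 241000000 m/s = 0.00145228 ms.
Total = 0.117 ms.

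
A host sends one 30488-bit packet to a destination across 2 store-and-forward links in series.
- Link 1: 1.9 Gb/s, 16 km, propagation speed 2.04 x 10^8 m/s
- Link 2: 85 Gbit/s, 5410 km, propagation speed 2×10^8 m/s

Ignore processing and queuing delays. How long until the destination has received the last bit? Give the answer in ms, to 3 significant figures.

Transmission delays (L/R per hop): 0.0160463, 0.000358682 ms; sum = 0.016405 ms.
Propagation delays (d/s per hop): 0.0784314, 27.05 ms; sum = 27.1284 ms.
End-to-end = 27.1 ms.

27.1 ms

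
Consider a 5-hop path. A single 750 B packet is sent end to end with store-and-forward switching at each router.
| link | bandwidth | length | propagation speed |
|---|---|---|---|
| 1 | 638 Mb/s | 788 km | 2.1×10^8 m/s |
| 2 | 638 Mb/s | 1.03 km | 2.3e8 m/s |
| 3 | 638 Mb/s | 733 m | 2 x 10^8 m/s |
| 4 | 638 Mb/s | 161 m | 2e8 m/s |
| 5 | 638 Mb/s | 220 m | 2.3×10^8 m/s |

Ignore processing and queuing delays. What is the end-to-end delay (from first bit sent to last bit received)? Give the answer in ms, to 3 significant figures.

3.81 ms

L = 750 × 8 = 6000 bits.
Transmission delay per hop = L/R = 6000/638000000 = 0.00940439 ms; 5 hops → 0.0470219 ms.
Propagation delays (d/s per hop): 3.75238, 0.00447826, 0.003665, 0.000805, 0.000956522 ms; sum = 3.76229 ms.
End-to-end = 3.81 ms.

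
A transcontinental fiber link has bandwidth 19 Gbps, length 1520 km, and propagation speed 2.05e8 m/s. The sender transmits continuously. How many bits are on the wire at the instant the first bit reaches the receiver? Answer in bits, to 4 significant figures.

Propagation delay = 1520000 / 2.05e+08 = 0.00741463 s.
BDP = R × t_prop = 19000000000 × 0.00741463 = 140878000 bits.

140900000 bits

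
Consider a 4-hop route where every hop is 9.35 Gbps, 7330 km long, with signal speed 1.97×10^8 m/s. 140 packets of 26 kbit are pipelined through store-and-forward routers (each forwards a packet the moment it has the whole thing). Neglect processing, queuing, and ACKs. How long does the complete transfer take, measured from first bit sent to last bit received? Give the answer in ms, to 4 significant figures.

149.2 ms

Per-hop transmission t_tx = L/R = 26000/9350000000 = 0.00278075 ms.
Per-hop propagation t_prop = 7330000/197000000 = 37.2081 ms.
Pipeline fill: first packet needs 4·t_tx to clear all hops; remaining 139 packets each add one t_tx.
Total = (4+140-1)·t_tx + 4·t_prop = 143·0.00278075 + 4·37.2081 = 149.2 ms.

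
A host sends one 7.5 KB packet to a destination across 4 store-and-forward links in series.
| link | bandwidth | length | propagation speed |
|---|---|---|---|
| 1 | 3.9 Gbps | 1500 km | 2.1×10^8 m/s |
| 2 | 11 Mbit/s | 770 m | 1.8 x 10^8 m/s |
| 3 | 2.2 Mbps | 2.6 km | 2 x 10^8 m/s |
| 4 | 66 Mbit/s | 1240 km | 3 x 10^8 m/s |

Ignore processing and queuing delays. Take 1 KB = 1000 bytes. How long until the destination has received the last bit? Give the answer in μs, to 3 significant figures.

L = 60000 bits.
Transmission delays (L/R per hop): 15.3846, 5454.55, 27272.7, 909.091 μs; sum = 33651.7 μs.
Propagation delays (d/s per hop): 7142.86, 4.27778, 13, 4133.33 μs; sum = 11293.5 μs.
End-to-end = 44900 μs.

44900 μs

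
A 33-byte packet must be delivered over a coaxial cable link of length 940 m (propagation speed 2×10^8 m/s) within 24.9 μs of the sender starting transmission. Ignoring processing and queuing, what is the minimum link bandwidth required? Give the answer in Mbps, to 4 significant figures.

13.07 Mbps

L = 264 bits.
Propagation delay = 940 / 200000000 = 4.7 μs.
Transmission budget = 24.9 − 4.7 = 20.2 μs.
R ≥ L / t_tx = 264 bits / 2.02e-05 s = 13.07 Mbps.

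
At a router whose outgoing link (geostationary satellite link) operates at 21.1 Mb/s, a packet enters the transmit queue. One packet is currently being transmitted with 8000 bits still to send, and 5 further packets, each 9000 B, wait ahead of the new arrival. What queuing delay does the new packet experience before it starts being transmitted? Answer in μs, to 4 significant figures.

17440 μs

Each queued packet: L/R = 72000/21100000 = 3412.32 μs.
5 queued → 17061.6 μs.
Plus remaining 8000 bits of current packet: 379.147 μs.
Queuing delay = 17440 μs.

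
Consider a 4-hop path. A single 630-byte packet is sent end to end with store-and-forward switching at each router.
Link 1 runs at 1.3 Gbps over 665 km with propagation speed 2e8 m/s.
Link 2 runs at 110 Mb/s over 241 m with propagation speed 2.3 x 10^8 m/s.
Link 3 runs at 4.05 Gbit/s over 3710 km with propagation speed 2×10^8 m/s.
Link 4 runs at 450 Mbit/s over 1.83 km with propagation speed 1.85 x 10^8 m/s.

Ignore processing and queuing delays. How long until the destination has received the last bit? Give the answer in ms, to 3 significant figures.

L = 630 × 8 = 5040 bits.
Transmission delays (L/R per hop): 0.00387692, 0.0458182, 0.00124444, 0.0112 ms; sum = 0.0621395 ms.
Propagation delays (d/s per hop): 3.325, 0.00104783, 18.55, 0.00989189 ms; sum = 21.8859 ms.
End-to-end = 21.9 ms.

21.9 ms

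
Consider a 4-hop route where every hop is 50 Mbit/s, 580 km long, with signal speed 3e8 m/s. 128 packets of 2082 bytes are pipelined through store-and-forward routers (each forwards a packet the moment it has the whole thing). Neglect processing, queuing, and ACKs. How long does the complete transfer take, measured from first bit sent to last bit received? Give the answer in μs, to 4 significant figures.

Per-hop transmission t_tx = L/R = 16656/50000000 = 333.12 μs.
Per-hop propagation t_prop = 580000/300000000 = 1933.33 μs.
Pipeline fill: first packet needs 4·t_tx to clear all hops; remaining 127 packets each add one t_tx.
Total = (4+128-1)·t_tx + 4·t_prop = 131·333.12 + 4·1933.33 = 51370 μs.

51370 μs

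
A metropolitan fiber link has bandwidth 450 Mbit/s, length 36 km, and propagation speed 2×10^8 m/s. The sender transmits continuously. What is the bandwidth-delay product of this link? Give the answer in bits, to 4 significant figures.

81000 bits

Propagation delay = 36000 / 200000000 = 0.00018 s.
BDP = R × t_prop = 450000000 × 0.00018 = 81000 bits.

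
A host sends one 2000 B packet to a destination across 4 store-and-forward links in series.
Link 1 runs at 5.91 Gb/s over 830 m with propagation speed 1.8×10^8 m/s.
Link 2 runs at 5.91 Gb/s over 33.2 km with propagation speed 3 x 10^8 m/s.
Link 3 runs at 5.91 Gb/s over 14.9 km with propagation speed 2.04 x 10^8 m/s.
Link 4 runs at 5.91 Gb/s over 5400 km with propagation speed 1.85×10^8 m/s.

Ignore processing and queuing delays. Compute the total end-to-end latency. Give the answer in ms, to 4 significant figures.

L = 2000 × 8 = 16000 bits.
Transmission delay per hop = L/R = 16000/5910000000 = 0.00270728 ms; 4 hops → 0.0108291 ms.
Propagation delays (d/s per hop): 0.00461111, 0.110667, 0.0730392, 29.1892 ms; sum = 29.3775 ms.
End-to-end = 29.39 ms.

29.39 ms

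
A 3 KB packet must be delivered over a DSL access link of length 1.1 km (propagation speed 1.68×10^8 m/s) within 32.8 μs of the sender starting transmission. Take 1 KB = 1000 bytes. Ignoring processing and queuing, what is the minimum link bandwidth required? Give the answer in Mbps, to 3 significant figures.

L = 24000 bits.
Propagation delay = 1100 / 168000000 = 6.54762 μs.
Transmission budget = 32.8 − 6.54762 = 26.2524 μs.
R ≥ L / t_tx = 24000 bits / 2.62524e-05 s = 914 Mbps.

914 Mbps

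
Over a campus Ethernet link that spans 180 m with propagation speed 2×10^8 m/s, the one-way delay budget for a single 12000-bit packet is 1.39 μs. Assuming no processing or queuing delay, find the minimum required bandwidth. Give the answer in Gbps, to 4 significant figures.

Propagation delay = 180 / 200000000 = 0.9 μs.
Transmission budget = 1.39 − 0.9 = 0.49 μs.
R ≥ L / t_tx = 12000 bits / 4.9e-07 s = 24.49 Gbps.

24.49 Gbps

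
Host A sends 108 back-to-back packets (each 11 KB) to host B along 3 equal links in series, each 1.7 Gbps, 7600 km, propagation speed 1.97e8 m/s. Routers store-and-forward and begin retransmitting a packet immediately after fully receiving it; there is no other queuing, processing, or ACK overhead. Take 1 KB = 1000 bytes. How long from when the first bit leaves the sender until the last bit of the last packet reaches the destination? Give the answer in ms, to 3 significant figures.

121 ms

Per-hop transmission t_tx = L/R = 88000/1700000000 = 0.0517647 ms.
Per-hop propagation t_prop = 7600000/197000000 = 38.5787 ms.
Pipeline fill: first packet needs 3·t_tx to clear all hops; remaining 107 packets each add one t_tx.
Total = (3+108-1)·t_tx + 3·t_prop = 110·0.0517647 + 3·38.5787 = 121 ms.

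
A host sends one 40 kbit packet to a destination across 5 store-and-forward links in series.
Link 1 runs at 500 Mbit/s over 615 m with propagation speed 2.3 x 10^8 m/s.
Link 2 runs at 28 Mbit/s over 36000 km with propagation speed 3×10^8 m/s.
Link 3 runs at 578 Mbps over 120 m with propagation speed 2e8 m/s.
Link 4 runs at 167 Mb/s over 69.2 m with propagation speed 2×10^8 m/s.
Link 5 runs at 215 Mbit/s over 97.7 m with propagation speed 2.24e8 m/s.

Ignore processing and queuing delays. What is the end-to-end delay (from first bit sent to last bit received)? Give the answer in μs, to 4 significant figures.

122000 μs

L = 40000 bits.
Transmission delays (L/R per hop): 80, 1428.57, 69.2042, 239.521, 186.047 μs; sum = 2003.34 μs.
Propagation delays (d/s per hop): 2.67391, 120000, 0.6, 0.346, 0.436161 μs; sum = 120004 μs.
End-to-end = 122000 μs.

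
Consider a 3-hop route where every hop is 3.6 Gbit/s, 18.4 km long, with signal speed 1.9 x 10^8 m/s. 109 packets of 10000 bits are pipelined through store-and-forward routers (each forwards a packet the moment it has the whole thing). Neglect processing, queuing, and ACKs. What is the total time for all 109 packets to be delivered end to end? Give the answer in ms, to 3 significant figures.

Per-hop transmission t_tx = L/R = 10000/3600000000 = 0.00277778 ms.
Per-hop propagation t_prop = 18400/190000000 = 0.0968421 ms.
Pipeline fill: first packet needs 3·t_tx to clear all hops; remaining 108 packets each add one t_tx.
Total = (3+109-1)·t_tx + 3·t_prop = 111·0.00277778 + 3·0.0968421 = 0.599 ms.

0.599 ms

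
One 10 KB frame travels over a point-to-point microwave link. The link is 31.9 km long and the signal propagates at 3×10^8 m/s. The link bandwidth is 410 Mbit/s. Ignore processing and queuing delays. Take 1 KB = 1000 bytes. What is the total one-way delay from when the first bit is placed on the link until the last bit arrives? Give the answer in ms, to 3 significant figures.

0.301 ms

L = 80000 bits.
Transmission delay = L/R = 80000 / 410000000 = 0.195122 ms.
Propagation delay = d/s = 31900 m / 300000000 m/s = 0.106333 ms.
Total = 0.301 ms.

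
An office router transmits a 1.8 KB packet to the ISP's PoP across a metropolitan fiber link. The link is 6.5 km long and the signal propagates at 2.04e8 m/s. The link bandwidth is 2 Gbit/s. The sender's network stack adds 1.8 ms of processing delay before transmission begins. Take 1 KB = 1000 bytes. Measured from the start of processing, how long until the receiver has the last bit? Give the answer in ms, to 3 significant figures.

1.84 ms

L = 14400 bits.
Transmission delay = L/R = 14400 / 2000000000 = 0.0072 ms.
Propagation delay = d/s = 6500 m / 204000000 m/s = 0.0318627 ms.
Plus processing delay 1.8 ms = 1.8 ms.
Total = 1.84 ms.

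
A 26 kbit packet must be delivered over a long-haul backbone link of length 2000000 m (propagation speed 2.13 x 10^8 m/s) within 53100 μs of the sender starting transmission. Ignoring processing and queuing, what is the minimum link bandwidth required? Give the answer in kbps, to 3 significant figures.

595 kbps

Propagation delay = 2000000 / 213000000 = 9389.67 μs.
Transmission budget = 53100 − 9389.67 = 43710.3 μs.
R ≥ L / t_tx = 26000 bits / 0.0437103 s = 595 kbps.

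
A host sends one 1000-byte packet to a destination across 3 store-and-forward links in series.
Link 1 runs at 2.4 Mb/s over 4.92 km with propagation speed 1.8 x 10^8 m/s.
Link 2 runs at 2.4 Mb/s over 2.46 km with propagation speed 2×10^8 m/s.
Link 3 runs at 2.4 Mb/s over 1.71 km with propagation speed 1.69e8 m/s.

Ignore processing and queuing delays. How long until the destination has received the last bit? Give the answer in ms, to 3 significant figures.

L = 1000 × 8 = 8000 bits.
Transmission delay per hop = L/R = 8000/2400000 = 3.33333 ms; 3 hops → 10 ms.
Propagation delays (d/s per hop): 0.0273333, 0.0123, 0.0101183 ms; sum = 0.0497517 ms.
End-to-end = 10.0 ms.

10.0 ms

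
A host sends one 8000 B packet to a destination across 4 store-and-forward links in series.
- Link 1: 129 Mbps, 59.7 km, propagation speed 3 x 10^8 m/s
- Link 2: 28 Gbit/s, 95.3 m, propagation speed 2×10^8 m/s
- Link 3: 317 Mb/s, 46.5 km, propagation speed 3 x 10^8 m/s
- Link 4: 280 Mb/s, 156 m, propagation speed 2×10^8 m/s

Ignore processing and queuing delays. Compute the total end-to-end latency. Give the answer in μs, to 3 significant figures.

1280 μs

L = 8000 × 8 = 64000 bits.
Transmission delays (L/R per hop): 496.124, 2.28571, 201.893, 228.571 μs; sum = 928.874 μs.
Propagation delays (d/s per hop): 199, 0.4765, 155, 0.78 μs; sum = 355.257 μs.
End-to-end = 1280 μs.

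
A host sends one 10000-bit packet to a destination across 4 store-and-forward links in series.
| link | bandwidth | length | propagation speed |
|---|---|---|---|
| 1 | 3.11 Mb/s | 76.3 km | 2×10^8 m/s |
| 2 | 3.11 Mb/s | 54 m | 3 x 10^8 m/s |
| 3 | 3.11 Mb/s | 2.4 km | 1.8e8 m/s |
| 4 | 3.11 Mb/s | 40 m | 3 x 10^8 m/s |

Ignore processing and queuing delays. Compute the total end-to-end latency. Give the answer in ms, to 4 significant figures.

13.26 ms

Transmission delay per hop = L/R = 10000/3110000 = 3.21543 ms; 4 hops → 12.8617 ms.
Propagation delays (d/s per hop): 0.3815, 0.00018, 0.0133333, 0.000133333 ms; sum = 0.395147 ms.
End-to-end = 13.26 ms.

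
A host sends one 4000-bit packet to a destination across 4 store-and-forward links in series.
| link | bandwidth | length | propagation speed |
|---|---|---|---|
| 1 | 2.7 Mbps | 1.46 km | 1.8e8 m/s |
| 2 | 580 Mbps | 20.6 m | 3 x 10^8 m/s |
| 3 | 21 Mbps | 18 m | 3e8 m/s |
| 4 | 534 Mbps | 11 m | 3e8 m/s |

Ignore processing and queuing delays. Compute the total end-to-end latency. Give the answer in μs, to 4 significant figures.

1695 μs

Transmission delays (L/R per hop): 1481.48, 6.89655, 190.476, 7.49064 μs; sum = 1686.34 μs.
Propagation delays (d/s per hop): 8.11111, 0.0686667, 0.06, 0.0366667 μs; sum = 8.27644 μs.
End-to-end = 1695 μs.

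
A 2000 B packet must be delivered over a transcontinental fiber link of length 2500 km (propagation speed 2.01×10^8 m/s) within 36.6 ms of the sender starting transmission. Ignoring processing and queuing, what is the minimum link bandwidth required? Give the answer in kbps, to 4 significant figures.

L = 16000 bits.
Propagation delay = 2500000 / 2.01e+08 = 12.4378 ms.
Transmission budget = 36.6 − 12.4378 = 24.1622 ms.
R ≥ L / t_tx = 16000 bits / 0.0241622 s = 662.2 kbps.

662.2 kbps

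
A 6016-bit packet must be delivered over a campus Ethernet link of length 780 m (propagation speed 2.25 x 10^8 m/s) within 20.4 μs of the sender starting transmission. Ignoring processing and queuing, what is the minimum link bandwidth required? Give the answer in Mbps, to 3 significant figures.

Propagation delay = 780 / 225000000 = 3.46667 μs.
Transmission budget = 20.4 − 3.46667 = 16.9333 μs.
R ≥ L / t_tx = 6016 bits / 1.69333e-05 s = 355 Mbps.

355 Mbps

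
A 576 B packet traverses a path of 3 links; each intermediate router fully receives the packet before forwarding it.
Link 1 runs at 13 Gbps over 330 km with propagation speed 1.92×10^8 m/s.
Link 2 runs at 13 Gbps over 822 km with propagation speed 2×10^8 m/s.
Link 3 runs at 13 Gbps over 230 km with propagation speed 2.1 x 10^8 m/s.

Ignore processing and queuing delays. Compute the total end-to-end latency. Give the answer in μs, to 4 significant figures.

6925 μs

L = 576 × 8 = 4608 bits.
Transmission delay per hop = L/R = 4608/13000000000 = 0.354462 μs; 3 hops → 1.06338 μs.
Propagation delays (d/s per hop): 1718.75, 4110, 1095.24 μs; sum = 6923.99 μs.
End-to-end = 6925 μs.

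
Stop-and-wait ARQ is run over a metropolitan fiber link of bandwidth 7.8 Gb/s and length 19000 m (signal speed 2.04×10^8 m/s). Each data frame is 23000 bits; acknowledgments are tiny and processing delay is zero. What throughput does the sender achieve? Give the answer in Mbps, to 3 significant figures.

122 Mbps

t_tx = L/R = 23000/7800000000 = 2.94872e-06 s.
t_prop = 19000/204000000 = 9.31373e-05 s; RTT = 0.000186275 s.
Cycle = t_tx + RTT = 0.000189223 s.
Throughput = L / cycle = 23000 / 0.000189223 = 122 Mbps.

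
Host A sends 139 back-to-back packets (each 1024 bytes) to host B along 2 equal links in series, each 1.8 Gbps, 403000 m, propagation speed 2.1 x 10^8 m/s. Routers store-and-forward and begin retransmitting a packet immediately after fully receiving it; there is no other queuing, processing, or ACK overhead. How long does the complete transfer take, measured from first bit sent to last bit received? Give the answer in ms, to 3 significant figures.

Per-hop transmission t_tx = L/R = 8192/1800000000 = 0.00455111 ms.
Per-hop propagation t_prop = 403000/210000000 = 1.91905 ms.
Pipeline fill: first packet needs 2·t_tx to clear all hops; remaining 138 packets each add one t_tx.
Total = (2+139-1)·t_tx + 2·t_prop = 140·0.00455111 + 2·1.91905 = 4.48 ms.

4.48 ms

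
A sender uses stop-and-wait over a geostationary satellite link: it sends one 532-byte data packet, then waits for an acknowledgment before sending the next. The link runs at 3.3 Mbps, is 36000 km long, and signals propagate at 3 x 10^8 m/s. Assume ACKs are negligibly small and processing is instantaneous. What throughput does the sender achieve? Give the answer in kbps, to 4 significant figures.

t_tx = L/R = 4256/3300000 = 0.0012897 s.
t_prop = 36000000/300000000 = 0.12 s; RTT = 0.24 s.
Cycle = t_tx + RTT = 0.24129 s.
Throughput = L / cycle = 4256 / 0.24129 = 17.64 kbps.

17.64 kbps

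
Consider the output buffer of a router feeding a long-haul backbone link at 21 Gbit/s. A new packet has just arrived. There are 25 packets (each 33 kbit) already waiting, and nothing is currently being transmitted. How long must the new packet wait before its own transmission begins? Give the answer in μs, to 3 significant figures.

39.3 μs

Each queued packet: L/R = 33000/21000000000 = 1.57143 μs.
25 queued → 39.2857 μs.
Queuing delay = 39.3 μs.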